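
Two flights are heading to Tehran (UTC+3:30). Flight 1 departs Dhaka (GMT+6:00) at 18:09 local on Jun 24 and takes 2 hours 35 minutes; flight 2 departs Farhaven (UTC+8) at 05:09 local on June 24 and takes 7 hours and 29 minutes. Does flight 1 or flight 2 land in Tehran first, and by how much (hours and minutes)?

Flight 1 in UTC: 18:09 − 6:00 = 12:09 on Jun 24.
+2 hours and 35 minutes → arrive 14:44 UTC on Jun 24.
Flight 2 in UTC: 05:09 − 8:00 = 21:09 on Jun 23.
+7 hours and 29 minutes → arrive 04:38 UTC on Jun 24.
Flight 2 lands earlier by 10 hours 6 minutes.

the second, by 10 hours 6 minutes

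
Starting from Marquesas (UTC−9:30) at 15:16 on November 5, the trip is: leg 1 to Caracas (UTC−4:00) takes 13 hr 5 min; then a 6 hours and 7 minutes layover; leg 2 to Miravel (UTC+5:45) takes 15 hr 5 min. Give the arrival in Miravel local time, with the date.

16:48 on Nov 7

Convert departure to UTC: 15:16 + 9:30 = 00:46 UTC on Nov 6.
Add 13 hours and 5 minutes leg 1 → 13:51 UTC.
Add 6 hours and 7 minutes layover in Caracas → 19:58 UTC.
Add 15 hours and 5 minutes leg 2 → 11:03 UTC (Nov 7).
Miravel is UTC+5:45, so local arrival = 11:03 + 5:45 = 16:48 on Nov 7.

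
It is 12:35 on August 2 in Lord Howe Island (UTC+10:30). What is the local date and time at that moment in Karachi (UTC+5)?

07:05 on Aug 2

In UTC: 12:35 − 10:30 = 02:05 on Aug 2.
Karachi is UTC+5:00: 02:05 + 5:00 = 07:05 on Aug 2.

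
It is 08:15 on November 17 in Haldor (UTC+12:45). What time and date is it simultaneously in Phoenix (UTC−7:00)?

Phoenix is 19:45 behind Haldor.
Shift by the zone difference: 08:15 − 19:45 = 12:30 on Nov 16 in Phoenix.

12:30 on November 16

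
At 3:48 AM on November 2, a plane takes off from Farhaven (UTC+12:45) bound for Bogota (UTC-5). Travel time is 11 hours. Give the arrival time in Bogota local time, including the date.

9:03 PM on November 1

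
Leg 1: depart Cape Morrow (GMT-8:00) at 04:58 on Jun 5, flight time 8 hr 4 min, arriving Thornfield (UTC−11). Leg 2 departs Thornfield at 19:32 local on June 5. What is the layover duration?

9 hours 30 minutes

Convert departure to UTC: 04:58 + 8:00 = 12:58 UTC on Jun 5.
Add 8 hours and 4 minutes flight time → 21:02 UTC.
Thornfield is UTC−11:00, so local arrival = 21:02 − 11:00 = 10:02 on Jun 5.
Layover = 19:32 − 10:02 = 9 hours 30 minutes.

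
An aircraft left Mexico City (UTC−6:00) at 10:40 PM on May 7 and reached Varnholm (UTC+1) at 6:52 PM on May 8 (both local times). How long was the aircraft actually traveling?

13 hours 12 minutes

Departure in UTC: 10:40 PM + 6:00 = 4:40 AM on May 8.
Arrival in UTC: 6:52 PM − 1:00 = 5:52 PM on May 8.
Elapsed = 5:52 PM − 4:40 AM = 13 hours 12 minutes.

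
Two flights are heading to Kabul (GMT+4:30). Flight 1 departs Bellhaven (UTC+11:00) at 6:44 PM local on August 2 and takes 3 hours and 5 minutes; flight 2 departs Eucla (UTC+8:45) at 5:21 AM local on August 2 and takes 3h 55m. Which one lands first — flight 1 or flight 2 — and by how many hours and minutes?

Flight 1 in UTC: 6:44 PM − 11:00 = 7:44 AM on Aug 2.
+3 hours 5 minutes → arrive 10:49 AM UTC on Aug 2.
Flight 2 in UTC: 5:21 AM − 8:45 = 8:36 PM on Aug 1.
+3 hours and 55 minutes → arrive 12:31 AM UTC on Aug 2.
Flight 2 lands earlier by 10 hours 18 minutes.

the second, by 10 hours 18 minutes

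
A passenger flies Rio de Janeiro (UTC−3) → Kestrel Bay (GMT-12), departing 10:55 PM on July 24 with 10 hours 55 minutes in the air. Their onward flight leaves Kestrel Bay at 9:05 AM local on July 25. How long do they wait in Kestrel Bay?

8 hours 15 minutes

Convert departure to UTC: 10:55 PM + 3:00 = 1:55 AM UTC on Jul 25.
Add 10 hours 55 minutes flight time → 12:50 PM UTC.
Kestrel Bay is UTC−12:00, so local arrival = 12:50 PM − 12:00 = 12:50 AM on Jul 25.
Layover = 9:05 AM − 12:50 AM = 8 hours 15 minutes.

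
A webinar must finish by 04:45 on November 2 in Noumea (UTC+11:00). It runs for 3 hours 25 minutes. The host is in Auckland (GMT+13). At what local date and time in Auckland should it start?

03:20 on Nov 2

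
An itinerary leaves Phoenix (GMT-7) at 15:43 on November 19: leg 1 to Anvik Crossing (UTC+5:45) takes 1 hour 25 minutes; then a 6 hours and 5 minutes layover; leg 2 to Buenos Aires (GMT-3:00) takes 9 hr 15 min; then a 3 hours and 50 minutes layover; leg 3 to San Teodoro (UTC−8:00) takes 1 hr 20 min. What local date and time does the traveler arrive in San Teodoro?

Convert departure to UTC: 15:43 + 7:00 = 22:43 UTC on Nov 19.
Add 1 hour and 25 minutes leg 1 → 00:08 UTC (Nov 20).
Add 6 hours and 5 minutes layover in Anvik Crossing → 06:13 UTC.
Add 9 hours and 15 minutes leg 2 → 15:28 UTC.
Add 3 hours 50 minutes layover in Buenos Aires → 19:18 UTC.
Add 1 hour 20 minutes leg 3 → 20:38 UTC.
San Teodoro is UTC−8:00, so local arrival = 20:38 − 8:00 = 12:38 on Nov 20.

12:38 on November 20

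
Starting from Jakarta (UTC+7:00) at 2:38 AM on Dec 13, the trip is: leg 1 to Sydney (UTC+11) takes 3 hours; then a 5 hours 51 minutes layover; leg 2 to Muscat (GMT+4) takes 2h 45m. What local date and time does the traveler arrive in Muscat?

11:14 AM on December 13

Convert departure to UTC: 2:38 AM − 7:00 = 7:38 PM UTC on Dec 12.
Add 3 hours leg 1 → 10:38 PM UTC.
Add 5 hours and 51 minutes layover in Sydney → 4:29 AM UTC (Dec 13).
Add 2 hours 45 minutes leg 2 → 7:14 AM UTC.
Muscat is UTC+4:00, so local arrival = 7:14 AM + 4:00 = 11:14 AM on Dec 13.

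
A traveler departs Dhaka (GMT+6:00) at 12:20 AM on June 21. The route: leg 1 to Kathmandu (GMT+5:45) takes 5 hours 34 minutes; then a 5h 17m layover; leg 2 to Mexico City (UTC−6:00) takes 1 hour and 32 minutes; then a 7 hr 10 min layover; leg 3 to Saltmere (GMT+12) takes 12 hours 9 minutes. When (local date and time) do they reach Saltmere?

2:02 PM on Jun 22

Convert departure to UTC: 12:20 AM − 6:00 = 6:20 PM UTC on Jun 20.
Add 5 hours 34 minutes leg 1 → 11:54 PM UTC.
Add 5 hours 17 minutes layover in Kathmandu → 5:11 AM UTC (Jun 21).
Add 1 hour and 32 minutes leg 2 → 6:43 AM UTC.
Add 7 hours and 10 minutes layover in Mexico City → 1:53 PM UTC.
Add 12 hours 9 minutes leg 3 → 2:02 AM UTC (Jun 22).
Saltmere is UTC+12:00, so local arrival = 2:02 AM + 12:00 = 2:02 PM on Jun 22.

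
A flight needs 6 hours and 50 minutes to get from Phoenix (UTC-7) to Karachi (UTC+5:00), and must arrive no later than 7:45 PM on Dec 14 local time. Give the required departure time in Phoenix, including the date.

12:55 AM on December 14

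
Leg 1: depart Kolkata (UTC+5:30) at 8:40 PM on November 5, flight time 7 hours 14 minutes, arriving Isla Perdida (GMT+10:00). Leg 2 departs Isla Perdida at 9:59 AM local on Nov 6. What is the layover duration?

1 hour 35 minutes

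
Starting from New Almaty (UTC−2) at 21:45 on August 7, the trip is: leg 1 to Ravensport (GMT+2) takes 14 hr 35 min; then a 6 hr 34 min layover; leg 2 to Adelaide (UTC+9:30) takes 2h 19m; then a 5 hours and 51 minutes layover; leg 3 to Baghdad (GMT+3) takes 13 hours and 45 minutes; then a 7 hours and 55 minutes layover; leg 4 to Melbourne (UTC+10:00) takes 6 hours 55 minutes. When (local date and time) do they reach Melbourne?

Convert departure to UTC: 21:45 + 2:00 = 23:45 UTC on Aug 7.
Add 14 hours 35 minutes leg 1 → 14:20 UTC (Aug 8).
Add 6 hours 34 minutes layover in Ravensport → 20:54 UTC.
Add 2 hours and 19 minutes leg 2 → 23:13 UTC.
Add 5 hours and 51 minutes layover in Adelaide → 05:04 UTC (Aug 9).
Add 13 hours and 45 minutes leg 3 → 18:49 UTC.
Add 7 hours and 55 minutes layover in Baghdad → 02:44 UTC (Aug 10).
Add 6 hours and 55 minutes leg 4 → 09:39 UTC.
Melbourne is UTC+10:00, so local arrival = 09:39 + 10:00 = 19:39 on Aug 10.

19:39 on August 10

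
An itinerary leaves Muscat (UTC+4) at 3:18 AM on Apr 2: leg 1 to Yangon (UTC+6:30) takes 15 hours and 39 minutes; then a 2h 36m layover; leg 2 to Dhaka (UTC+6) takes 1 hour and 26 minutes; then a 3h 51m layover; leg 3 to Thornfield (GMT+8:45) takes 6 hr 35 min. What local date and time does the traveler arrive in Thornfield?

Convert departure to UTC: 3:18 AM − 4:00 = 11:18 PM UTC on Apr 1.
Add 15 hours 39 minutes leg 1 → 2:57 PM UTC (Apr 2).
Add 2 hours and 36 minutes layover in Yangon → 5:33 PM UTC.
Add 1 hour 26 minutes leg 2 → 6:59 PM UTC.
Add 3 hours 51 minutes layover in Dhaka → 10:50 PM UTC.
Add 6 hours 35 minutes leg 3 → 5:25 AM UTC (Apr 3).
Thornfield is UTC+8:45, so local arrival = 5:25 AM + 8:45 = 2:10 PM on Apr 3.

2:10 PM on Apr 3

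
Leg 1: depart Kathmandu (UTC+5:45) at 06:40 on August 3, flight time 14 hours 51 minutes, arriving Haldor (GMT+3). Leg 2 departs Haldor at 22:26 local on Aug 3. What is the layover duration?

Convert departure to UTC: 06:40 − 5:45 = 00:55 UTC on Aug 3.
Add 14 hours 51 minutes flight time → 15:46 UTC.
Haldor is UTC+3:00, so local arrival = 15:46 + 3:00 = 18:46 on Aug 3.
Layover = 22:26 − 18:46 = 3 hours 40 minutes.

3 hours 40 minutes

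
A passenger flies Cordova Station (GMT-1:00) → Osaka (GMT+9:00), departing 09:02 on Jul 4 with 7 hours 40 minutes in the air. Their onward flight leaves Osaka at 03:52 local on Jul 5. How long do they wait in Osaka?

1 hour 10 minutes

Convert departure to UTC: 09:02 + 1:00 = 10:02 UTC on Jul 4.
Add 7 hours and 40 minutes flight time → 17:42 UTC.
Osaka is UTC+9:00, so local arrival = 17:42 + 9:00 = 02:42 on Jul 5.
Layover = 03:52 − 02:42 = 1 hour 10 minutes.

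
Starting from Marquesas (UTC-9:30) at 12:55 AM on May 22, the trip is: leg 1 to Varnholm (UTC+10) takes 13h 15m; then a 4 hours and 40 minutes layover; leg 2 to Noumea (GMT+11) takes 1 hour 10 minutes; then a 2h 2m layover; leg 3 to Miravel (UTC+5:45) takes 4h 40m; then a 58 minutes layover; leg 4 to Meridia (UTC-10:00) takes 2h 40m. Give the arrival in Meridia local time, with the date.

5:50 AM on May 23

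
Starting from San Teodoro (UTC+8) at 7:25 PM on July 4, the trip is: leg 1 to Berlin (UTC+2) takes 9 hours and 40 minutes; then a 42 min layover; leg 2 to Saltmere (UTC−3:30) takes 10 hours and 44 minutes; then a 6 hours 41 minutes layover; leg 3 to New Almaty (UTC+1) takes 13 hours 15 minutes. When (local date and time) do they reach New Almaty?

5:27 AM on Jul 6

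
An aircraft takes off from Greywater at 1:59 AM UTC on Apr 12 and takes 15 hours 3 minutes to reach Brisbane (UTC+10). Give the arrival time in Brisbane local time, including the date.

3:02 AM on Apr 13

Departure is given in UTC: 1:59 AM on Apr 12.
Add 15 hours and 3 minutes → 5:02 PM UTC.
Brisbane is UTC+10:00: 5:02 PM + 10:00 = 3:02 AM on Apr 13.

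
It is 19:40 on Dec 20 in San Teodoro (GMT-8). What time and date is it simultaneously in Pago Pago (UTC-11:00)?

16:40 on Dec 20

Pago Pago is 3:00 behind San Teodoro.
Shift by the zone difference: 19:40 − 3:00 = 16:40 on Dec 20 in Pago Pago.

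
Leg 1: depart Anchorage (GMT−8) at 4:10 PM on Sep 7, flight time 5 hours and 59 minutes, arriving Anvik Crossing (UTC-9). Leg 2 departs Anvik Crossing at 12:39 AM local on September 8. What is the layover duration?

Convert departure to UTC: 4:10 PM + 8:00 = 12:10 AM UTC on Sep 8.
Add 5 hours 59 minutes flight time → 6:09 AM UTC.
Anvik Crossing is UTC−9:00, so local arrival = 6:09 AM − 9:00 = 9:09 PM on Sep 7.
Layover = 12:39 AM − 9:09 PM (+1 day) = 3 hours 30 minutes.

3 hours 30 minutes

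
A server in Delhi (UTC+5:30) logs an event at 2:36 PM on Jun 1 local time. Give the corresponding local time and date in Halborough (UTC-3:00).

In UTC: 2:36 PM − 5:30 = 9:06 AM on Jun 1.
Halborough is UTC−3:00: 9:06 AM − 3:00 = 6:06 AM on Jun 1.

6:06 AM on June 1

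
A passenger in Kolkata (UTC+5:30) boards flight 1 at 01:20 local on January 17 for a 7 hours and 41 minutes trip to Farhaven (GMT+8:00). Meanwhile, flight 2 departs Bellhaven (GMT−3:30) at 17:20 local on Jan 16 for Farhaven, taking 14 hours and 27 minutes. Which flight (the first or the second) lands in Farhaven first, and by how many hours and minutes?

Flight 1 in UTC: 01:20 − 5:30 = 19:50 on Jan 16.
+7 hours and 41 minutes → arrive 03:31 UTC on Jan 17.
Flight 2 in UTC: 17:20 + 3:30 = 20:50 on Jan 16.
+14 hours 27 minutes → arrive 11:17 UTC on Jan 17.
Flight 1 lands earlier by 7 hours 46 minutes.

the first, by 7 hours 46 minutes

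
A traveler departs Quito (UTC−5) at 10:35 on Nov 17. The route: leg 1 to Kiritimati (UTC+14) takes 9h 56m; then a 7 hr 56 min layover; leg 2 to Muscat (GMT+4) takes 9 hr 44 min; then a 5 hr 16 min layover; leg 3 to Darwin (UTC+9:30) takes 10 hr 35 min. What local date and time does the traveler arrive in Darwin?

20:32 on Nov 19

Convert departure to UTC: 10:35 + 5:00 = 15:35 UTC on Nov 17.
Add 9 hours 56 minutes leg 1 → 01:31 UTC (Nov 18).
Add 7 hours 56 minutes layover in Kiritimati → 09:27 UTC.
Add 9 hours 44 minutes leg 2 → 19:11 UTC.
Add 5 hours and 16 minutes layover in Muscat → 00:27 UTC (Nov 19).
Add 10 hours and 35 minutes leg 3 → 11:02 UTC.
Darwin is UTC+9:30, so local arrival = 11:02 + 9:30 = 20:32 on Nov 19.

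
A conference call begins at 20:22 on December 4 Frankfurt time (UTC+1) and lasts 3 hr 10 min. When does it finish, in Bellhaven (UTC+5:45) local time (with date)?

Convert start to UTC: 20:22 − 1:00 = 19:22 UTC on Dec 4.
Add 3 hours and 10 minutes duration → 22:32 UTC.
Bellhaven is UTC+5:45, so local end time = 22:32 + 5:45 = 04:17 on Dec 5.

04:17 on Dec 5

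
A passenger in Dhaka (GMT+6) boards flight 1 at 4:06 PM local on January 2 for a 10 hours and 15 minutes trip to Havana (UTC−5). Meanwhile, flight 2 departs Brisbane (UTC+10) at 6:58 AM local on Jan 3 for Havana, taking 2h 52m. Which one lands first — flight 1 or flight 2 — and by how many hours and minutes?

Flight 1 in UTC: 4:06 PM − 6:00 = 10:06 AM on Jan 2.
+10 hours 15 minutes → arrive 8:21 PM UTC on Jan 2.
Flight 2 in UTC: 6:58 AM − 10:00 = 8:58 PM on Jan 2.
+2 hours and 52 minutes → arrive 11:50 PM UTC on Jan 2.
Flight 1 lands earlier by 3 hours 29 minutes.

the first, by 3 hours 29 minutes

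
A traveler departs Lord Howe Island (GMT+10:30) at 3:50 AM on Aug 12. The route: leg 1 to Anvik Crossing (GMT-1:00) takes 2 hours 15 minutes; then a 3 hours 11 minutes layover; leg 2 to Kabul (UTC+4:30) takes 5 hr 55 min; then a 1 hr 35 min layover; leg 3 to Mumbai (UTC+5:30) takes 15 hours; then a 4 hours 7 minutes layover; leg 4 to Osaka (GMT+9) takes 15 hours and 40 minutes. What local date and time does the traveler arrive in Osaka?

2:03 AM on Aug 14

Convert departure to UTC: 3:50 AM − 10:30 = 5:20 PM UTC on Aug 11.
Add 2 hours 15 minutes leg 1 → 7:35 PM UTC.
Add 3 hours 11 minutes layover in Anvik Crossing → 10:46 PM UTC.
Add 5 hours and 55 minutes leg 2 → 4:41 AM UTC (Aug 12).
Add 1 hour and 35 minutes layover in Kabul → 6:16 AM UTC.
Add 15 hours leg 3 → 9:16 PM UTC.
Add 4 hours and 7 minutes layover in Mumbai → 1:23 AM UTC (Aug 13).
Add 15 hours and 40 minutes leg 4 → 5:03 PM UTC.
Osaka is UTC+9:00, so local arrival = 5:03 PM + 9:00 = 2:03 AM on Aug 14.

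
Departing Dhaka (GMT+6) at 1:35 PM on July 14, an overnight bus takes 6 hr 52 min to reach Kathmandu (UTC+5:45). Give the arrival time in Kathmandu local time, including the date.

8:12 PM on Jul 14

Kathmandu is 0:15 behind Dhaka.
After 6 hours and 52 minutes it is 8:27 PM in Dhaka.
Shift by the zone difference: 8:27 PM − 0:15 = 8:12 PM on Jul 14 in Kathmandu.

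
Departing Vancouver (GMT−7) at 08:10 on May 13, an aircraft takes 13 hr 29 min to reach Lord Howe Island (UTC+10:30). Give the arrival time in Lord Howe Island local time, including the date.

15:09 on May 14

Convert departure to UTC: 08:10 + 7:00 = 15:10 UTC on May 13.
Add 13 hours 29 minutes travel time → 04:39 UTC (May 14).
Lord Howe Island is UTC+10:30, so local arrival = 04:39 + 10:30 = 15:09 on May 14.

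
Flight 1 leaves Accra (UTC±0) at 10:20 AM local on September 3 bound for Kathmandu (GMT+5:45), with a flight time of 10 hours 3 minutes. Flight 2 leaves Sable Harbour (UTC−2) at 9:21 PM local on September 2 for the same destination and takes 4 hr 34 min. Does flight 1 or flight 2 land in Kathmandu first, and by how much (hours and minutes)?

Flight 1 departs at 10:20 AM UTC (Sep 3).
+10 hours 3 minutes → arrive 8:23 PM UTC on Sep 3.
Flight 2 in UTC: 9:21 PM + 2:00 = 11:21 PM on Sep 2.
+4 hours and 34 minutes → arrive 3:55 AM UTC on Sep 3.
Flight 2 lands earlier by 16 hours 28 minutes.

the second, by 16 hours 28 minutes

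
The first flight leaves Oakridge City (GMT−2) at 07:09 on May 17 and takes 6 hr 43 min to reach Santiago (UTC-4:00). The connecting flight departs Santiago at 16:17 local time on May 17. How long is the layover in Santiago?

4 hours 25 minutes

Convert departure to UTC: 07:09 + 2:00 = 09:09 UTC on May 17.
Add 6 hours and 43 minutes flight time → 15:52 UTC.
Santiago is UTC−4:00, so local arrival = 15:52 − 4:00 = 11:52 on May 17.
Layover = 16:17 − 11:52 = 4 hours 25 minutes.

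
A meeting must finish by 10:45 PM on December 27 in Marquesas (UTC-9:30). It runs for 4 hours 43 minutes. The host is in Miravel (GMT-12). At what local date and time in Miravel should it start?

Target end time in UTC: 10:45 PM + 9:30 = 8:15 AM on Dec 28.
Subtract 4 hours and 43 minutes → start 3:32 AM UTC on Dec 28.
Miravel is UTC−12:00: 3:32 AM − 12:00 = 3:32 PM on Dec 27.

3:32 PM on December 27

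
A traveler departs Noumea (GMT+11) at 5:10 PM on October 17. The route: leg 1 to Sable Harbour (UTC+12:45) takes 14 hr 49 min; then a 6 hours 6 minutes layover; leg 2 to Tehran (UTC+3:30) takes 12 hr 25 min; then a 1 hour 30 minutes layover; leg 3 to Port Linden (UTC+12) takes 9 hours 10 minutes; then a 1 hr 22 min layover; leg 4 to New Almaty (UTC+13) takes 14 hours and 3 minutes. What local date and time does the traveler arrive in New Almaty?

Convert departure to UTC: 5:10 PM − 11:00 = 6:10 AM UTC on Oct 17.
Add 14 hours 49 minutes leg 1 → 8:59 PM UTC.
Add 6 hours and 6 minutes layover in Sable Harbour → 3:05 AM UTC (Oct 18).
Add 12 hours and 25 minutes leg 2 → 3:30 PM UTC.
Add 1 hour and 30 minutes layover in Tehran → 5:00 PM UTC.
Add 9 hours and 10 minutes leg 3 → 2:10 AM UTC (Oct 19).
Add 1 hour 22 minutes layover in Port Linden → 3:32 AM UTC.
Add 14 hours and 3 minutes leg 4 → 5:35 PM UTC.
New Almaty is UTC+13:00, so local arrival = 5:35 PM + 13:00 = 6:35 AM on Oct 20.

6:35 AM on October 20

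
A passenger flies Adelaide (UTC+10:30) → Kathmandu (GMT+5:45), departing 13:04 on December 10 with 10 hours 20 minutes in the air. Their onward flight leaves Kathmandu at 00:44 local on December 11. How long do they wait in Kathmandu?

Convert departure to UTC: 13:04 − 10:30 = 02:34 UTC on Dec 10.
Add 10 hours 20 minutes flight time → 12:54 UTC.
Kathmandu is UTC+5:45, so local arrival = 12:54 + 5:45 = 18:39 on Dec 10.
Layover = 00:44 − 18:39 (+1 day) = 6 hours 5 minutes.

6 hours 5 minutes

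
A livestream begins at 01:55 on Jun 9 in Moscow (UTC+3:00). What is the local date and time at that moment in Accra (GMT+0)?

22:55 on June 8

In UTC: 01:55 − 3:00 = 22:55 on Jun 8.
Accra is UTC+0, so it is 22:55 on Jun 8.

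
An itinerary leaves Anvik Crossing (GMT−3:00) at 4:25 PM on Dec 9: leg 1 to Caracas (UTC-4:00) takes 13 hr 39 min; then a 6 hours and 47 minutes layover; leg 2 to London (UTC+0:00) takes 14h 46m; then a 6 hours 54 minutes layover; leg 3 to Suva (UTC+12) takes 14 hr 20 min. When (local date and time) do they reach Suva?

3:51 PM on December 12

Convert departure to UTC: 4:25 PM + 3:00 = 7:25 PM UTC on Dec 9.
Add 13 hours and 39 minutes leg 1 → 9:04 AM UTC (Dec 10).
Add 6 hours 47 minutes layover in Caracas → 3:51 PM UTC.
Add 14 hours 46 minutes leg 2 → 6:37 AM UTC (Dec 11).
Add 6 hours and 54 minutes layover in London → 1:31 PM UTC.
Add 14 hours 20 minutes leg 3 → 3:51 AM UTC (Dec 12).
Suva is UTC+12:00, so local arrival = 3:51 AM + 12:00 = 3:51 PM on Dec 12.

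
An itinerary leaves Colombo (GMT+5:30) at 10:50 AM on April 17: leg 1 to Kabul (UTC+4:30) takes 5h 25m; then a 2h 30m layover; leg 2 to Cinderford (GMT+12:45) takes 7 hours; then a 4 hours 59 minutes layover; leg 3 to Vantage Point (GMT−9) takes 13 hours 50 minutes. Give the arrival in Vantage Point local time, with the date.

Convert departure to UTC: 10:50 AM − 5:30 = 5:20 AM UTC on Apr 17.
Add 5 hours 25 minutes leg 1 → 10:45 AM UTC.
Add 2 hours and 30 minutes layover in Kabul → 1:15 PM UTC.
Add 7 hours leg 2 → 8:15 PM UTC.
Add 4 hours 59 minutes layover in Cinderford → 1:14 AM UTC (Apr 18).
Add 13 hours 50 minutes leg 3 → 3:04 PM UTC.
Vantage Point is UTC−9:00, so local arrival = 3:04 PM − 9:00 = 6:04 AM on Apr 18.

6:04 AM on Apr 18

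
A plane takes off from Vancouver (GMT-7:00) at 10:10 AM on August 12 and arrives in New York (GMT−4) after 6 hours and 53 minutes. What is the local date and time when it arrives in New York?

8:03 PM on Aug 12

Convert departure to UTC: 10:10 AM + 7:00 = 5:10 PM UTC on Aug 12.
Add 6 hours 53 minutes travel time → 12:03 AM UTC (Aug 13).
New York is UTC−4:00, so local arrival = 12:03 AM − 4:00 = 8:03 PM on Aug 12.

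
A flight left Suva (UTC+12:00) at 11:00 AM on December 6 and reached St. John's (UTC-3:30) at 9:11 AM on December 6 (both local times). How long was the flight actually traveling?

13 hours 41 minutes

St. John's is 15:30 behind Suva.
Clock-face elapsed time (ignoring zones) is −1 hour 49 minutes.
Actual elapsed = −1 hour 49 minutes + 15:30 = 13 hours 41 minutes.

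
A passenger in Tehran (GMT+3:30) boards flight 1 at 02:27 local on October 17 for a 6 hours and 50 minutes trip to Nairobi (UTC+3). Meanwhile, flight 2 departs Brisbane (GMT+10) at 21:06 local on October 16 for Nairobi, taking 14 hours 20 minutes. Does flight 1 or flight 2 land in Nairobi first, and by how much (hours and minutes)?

Flight 1 in UTC: 02:27 − 3:30 = 22:57 on Oct 16.
+6 hours and 50 minutes → arrive 05:47 UTC on Oct 17.
Flight 2 in UTC: 21:06 − 10:00 = 11:06 on Oct 16.
+14 hours 20 minutes → arrive 01:26 UTC on Oct 17.
Flight 2 lands earlier by 4 hours 21 minutes.

the second, by 4 hours 21 minutes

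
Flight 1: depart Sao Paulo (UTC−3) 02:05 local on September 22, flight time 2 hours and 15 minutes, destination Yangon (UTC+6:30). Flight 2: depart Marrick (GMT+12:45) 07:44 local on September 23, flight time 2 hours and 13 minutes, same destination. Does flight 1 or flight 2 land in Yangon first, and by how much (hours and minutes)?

Flight 1 in UTC: 02:05 + 3:00 = 05:05 on Sep 22.
+2 hours and 15 minutes → arrive 07:20 UTC on Sep 22.
Flight 2 in UTC: 07:44 − 12:45 = 18:59 on Sep 22.
+2 hours 13 minutes → arrive 21:12 UTC on Sep 22.
Flight 1 lands earlier by 13 hours 52 minutes.

the first, by 13 hours 52 minutes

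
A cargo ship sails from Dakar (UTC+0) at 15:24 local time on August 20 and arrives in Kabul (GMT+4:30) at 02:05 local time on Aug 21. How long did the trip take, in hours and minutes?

6 hours 11 minutes

Kabul is 4:30 ahead of Dakar.
Clock-face elapsed time (ignoring zones) is 10 hours 41 minutes.
Actual elapsed = 10 hours 41 minutes − 4:30 = 6 hours 11 minutes.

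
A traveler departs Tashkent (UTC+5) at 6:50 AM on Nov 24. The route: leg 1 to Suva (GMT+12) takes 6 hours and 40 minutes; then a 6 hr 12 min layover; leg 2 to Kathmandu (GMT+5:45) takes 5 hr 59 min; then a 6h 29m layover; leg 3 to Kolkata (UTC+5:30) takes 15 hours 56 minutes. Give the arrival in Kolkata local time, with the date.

12:36 AM on November 26

Convert departure to UTC: 6:50 AM − 5:00 = 1:50 AM UTC on Nov 24.
Add 6 hours and 40 minutes leg 1 → 8:30 AM UTC.
Add 6 hours and 12 minutes layover in Suva → 2:42 PM UTC.
Add 5 hours 59 minutes leg 2 → 8:41 PM UTC.
Add 6 hours and 29 minutes layover in Kathmandu → 3:10 AM UTC (Nov 25).
Add 15 hours 56 minutes leg 3 → 7:06 PM UTC.
Kolkata is UTC+5:30, so local arrival = 7:06 PM + 5:30 = 12:36 AM on Nov 26.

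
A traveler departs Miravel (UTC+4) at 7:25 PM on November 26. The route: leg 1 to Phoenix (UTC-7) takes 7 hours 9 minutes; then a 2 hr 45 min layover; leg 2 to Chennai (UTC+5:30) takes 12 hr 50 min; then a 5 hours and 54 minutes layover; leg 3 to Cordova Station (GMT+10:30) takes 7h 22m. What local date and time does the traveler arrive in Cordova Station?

Convert departure to UTC: 7:25 PM − 4:00 = 3:25 PM UTC on Nov 26.
Add 7 hours and 9 minutes leg 1 → 10:34 PM UTC.
Add 2 hours and 45 minutes layover in Phoenix → 1:19 AM UTC (Nov 27).
Add 12 hours and 50 minutes leg 2 → 2:09 PM UTC.
Add 5 hours 54 minutes layover in Chennai → 8:03 PM UTC.
Add 7 hours and 22 minutes leg 3 → 3:25 AM UTC (Nov 28).
Cordova Station is UTC+10:30, so local arrival = 3:25 AM + 10:30 = 1:55 PM on Nov 28.

1:55 PM on Nov 28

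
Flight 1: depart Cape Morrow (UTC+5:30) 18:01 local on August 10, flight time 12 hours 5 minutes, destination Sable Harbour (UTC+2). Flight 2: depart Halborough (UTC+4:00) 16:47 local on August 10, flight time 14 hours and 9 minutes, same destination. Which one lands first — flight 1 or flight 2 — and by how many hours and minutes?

Flight 1 in UTC: 18:01 − 5:30 = 12:31 on Aug 10.
+12 hours and 5 minutes → arrive 00:36 UTC on Aug 11.
Flight 2 in UTC: 16:47 − 4:00 = 12:47 on Aug 10.
+14 hours and 9 minutes → arrive 02:56 UTC on Aug 11.
Flight 1 lands earlier by 2 hours 20 minutes.

the first, by 2 hours 20 minutes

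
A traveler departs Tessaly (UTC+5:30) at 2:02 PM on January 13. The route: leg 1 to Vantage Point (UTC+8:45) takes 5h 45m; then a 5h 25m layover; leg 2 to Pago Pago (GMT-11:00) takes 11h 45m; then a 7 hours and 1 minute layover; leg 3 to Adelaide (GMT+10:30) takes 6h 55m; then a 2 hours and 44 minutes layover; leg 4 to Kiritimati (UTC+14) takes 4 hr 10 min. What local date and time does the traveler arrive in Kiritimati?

Convert departure to UTC: 2:02 PM − 5:30 = 8:32 AM UTC on Jan 13.
Add 5 hours 45 minutes leg 1 → 2:17 PM UTC.
Add 5 hours 25 minutes layover in Vantage Point → 7:42 PM UTC.
Add 11 hours and 45 minutes leg 2 → 7:27 AM UTC (Jan 14).
Add 7 hours 1 minute layover in Pago Pago → 2:28 PM UTC.
Add 6 hours and 55 minutes leg 3 → 9:23 PM UTC.
Add 2 hours 44 minutes layover in Adelaide → 12:07 AM UTC (Jan 15).
Add 4 hours 10 minutes leg 4 → 4:17 AM UTC.
Kiritimati is UTC+14:00, so local arrival = 4:17 AM + 14:00 = 6:17 PM on Jan 15.

6:17 PM on January 15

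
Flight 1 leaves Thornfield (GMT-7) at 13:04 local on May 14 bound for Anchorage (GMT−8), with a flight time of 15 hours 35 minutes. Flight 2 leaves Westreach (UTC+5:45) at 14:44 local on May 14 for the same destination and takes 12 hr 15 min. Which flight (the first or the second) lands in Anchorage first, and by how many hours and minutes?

the second, by 14 hours 25 minutes

Flight 1 in UTC: 13:04 + 7:00 = 20:04 on May 14.
+15 hours 35 minutes → arrive 11:39 UTC on May 15.
Flight 2 in UTC: 14:44 − 5:45 = 08:59 on May 14.
+12 hours and 15 minutes → arrive 21:14 UTC on May 14.
Flight 2 lands earlier by 14 hours 25 minutes.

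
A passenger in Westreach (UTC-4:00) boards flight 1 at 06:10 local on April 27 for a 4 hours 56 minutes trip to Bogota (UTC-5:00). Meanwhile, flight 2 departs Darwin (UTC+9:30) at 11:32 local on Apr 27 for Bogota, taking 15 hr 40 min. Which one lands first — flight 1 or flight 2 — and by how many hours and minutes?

Flight 1 in UTC: 06:10 + 4:00 = 10:10 on Apr 27.
+4 hours 56 minutes → arrive 15:06 UTC on Apr 27.
Flight 2 in UTC: 11:32 − 9:30 = 02:02 on Apr 27.
+15 hours and 40 minutes → arrive 17:42 UTC on Apr 27.
Flight 1 lands earlier by 2 hours 36 minutes.

the first, by 2 hours 36 minutes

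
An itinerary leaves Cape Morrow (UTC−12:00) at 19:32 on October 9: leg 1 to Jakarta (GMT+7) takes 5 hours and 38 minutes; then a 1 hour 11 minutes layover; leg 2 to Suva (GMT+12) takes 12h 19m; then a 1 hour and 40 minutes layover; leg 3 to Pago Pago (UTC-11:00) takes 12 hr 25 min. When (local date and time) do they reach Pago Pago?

05:45 on October 11

Convert departure to UTC: 19:32 + 12:00 = 07:32 UTC on Oct 10.
Add 5 hours and 38 minutes leg 1 → 13:10 UTC.
Add 1 hour 11 minutes layover in Jakarta → 14:21 UTC.
Add 12 hours 19 minutes leg 2 → 02:40 UTC (Oct 11).
Add 1 hour and 40 minutes layover in Suva → 04:20 UTC.
Add 12 hours and 25 minutes leg 3 → 16:45 UTC.
Pago Pago is UTC−11:00, so local arrival = 16:45 − 11:00 = 05:45 on Oct 11.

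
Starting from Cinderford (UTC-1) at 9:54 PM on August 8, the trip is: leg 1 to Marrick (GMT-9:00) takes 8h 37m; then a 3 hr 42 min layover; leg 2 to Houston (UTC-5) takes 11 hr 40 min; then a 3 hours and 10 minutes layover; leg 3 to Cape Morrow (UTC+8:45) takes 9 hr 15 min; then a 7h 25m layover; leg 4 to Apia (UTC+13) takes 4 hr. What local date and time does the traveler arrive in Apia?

11:43 AM on August 11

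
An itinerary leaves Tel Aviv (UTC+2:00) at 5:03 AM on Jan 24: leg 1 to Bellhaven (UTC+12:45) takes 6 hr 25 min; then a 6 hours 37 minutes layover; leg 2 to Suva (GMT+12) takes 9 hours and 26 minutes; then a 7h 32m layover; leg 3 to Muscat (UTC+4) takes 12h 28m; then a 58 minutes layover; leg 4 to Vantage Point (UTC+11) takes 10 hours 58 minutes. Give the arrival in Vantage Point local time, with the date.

8:27 PM on January 26

Convert departure to UTC: 5:03 AM − 2:00 = 3:03 AM UTC on Jan 24.
Add 6 hours 25 minutes leg 1 → 9:28 AM UTC.
Add 6 hours and 37 minutes layover in Bellhaven → 4:05 PM UTC.
Add 9 hours and 26 minutes leg 2 → 1:31 AM UTC (Jan 25).
Add 7 hours 32 minutes layover in Suva → 9:03 AM UTC.
Add 12 hours 28 minutes leg 3 → 9:31 PM UTC.
Add 58 minutes layover in Muscat → 10:29 PM UTC.
Add 10 hours and 58 minutes leg 4 → 9:27 AM UTC (Jan 26).
Vantage Point is UTC+11:00, so local arrival = 9:27 AM + 11:00 = 8:27 PM on Jan 26.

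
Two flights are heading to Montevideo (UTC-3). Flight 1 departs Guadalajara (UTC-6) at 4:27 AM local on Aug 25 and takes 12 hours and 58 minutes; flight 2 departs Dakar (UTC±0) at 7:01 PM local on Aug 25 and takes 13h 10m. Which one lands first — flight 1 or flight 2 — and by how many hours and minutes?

Flight 1 in UTC: 4:27 AM + 6:00 = 10:27 AM on Aug 25.
+12 hours and 58 minutes → arrive 11:25 PM UTC on Aug 25.
Flight 2 departs at 7:01 PM UTC (Aug 25).
+13 hours and 10 minutes → arrive 8:11 AM UTC on Aug 26.
Flight 1 lands earlier by 8 hours 46 minutes.

the first, by 8 hours 46 minutes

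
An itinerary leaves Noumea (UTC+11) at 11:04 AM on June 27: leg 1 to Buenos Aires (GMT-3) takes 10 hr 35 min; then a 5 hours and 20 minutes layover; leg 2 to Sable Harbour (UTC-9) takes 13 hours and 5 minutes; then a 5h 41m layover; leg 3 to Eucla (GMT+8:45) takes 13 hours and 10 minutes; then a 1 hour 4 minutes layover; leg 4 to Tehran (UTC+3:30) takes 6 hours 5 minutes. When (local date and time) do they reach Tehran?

10:34 AM on June 29

Convert departure to UTC: 11:04 AM − 11:00 = 12:04 AM UTC on Jun 27.
Add 10 hours and 35 minutes leg 1 → 10:39 AM UTC.
Add 5 hours and 20 minutes layover in Buenos Aires → 3:59 PM UTC.
Add 13 hours and 5 minutes leg 2 → 5:04 AM UTC (Jun 28).
Add 5 hours and 41 minutes layover in Sable Harbour → 10:45 AM UTC.
Add 13 hours 10 minutes leg 3 → 11:55 PM UTC.
Add 1 hour 4 minutes layover in Eucla → 12:59 AM UTC (Jun 29).
Add 6 hours 5 minutes leg 4 → 7:04 AM UTC.
Tehran is UTC+3:30, so local arrival = 7:04 AM + 3:30 = 10:34 AM on Jun 29.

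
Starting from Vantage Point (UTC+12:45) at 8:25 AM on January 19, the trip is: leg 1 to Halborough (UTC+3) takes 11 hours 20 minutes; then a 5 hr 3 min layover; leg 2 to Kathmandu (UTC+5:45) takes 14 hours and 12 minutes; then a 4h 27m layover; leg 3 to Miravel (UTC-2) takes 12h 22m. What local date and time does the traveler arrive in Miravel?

5:04 PM on January 20

Convert departure to UTC: 8:25 AM − 12:45 = 7:40 PM UTC on Jan 18.
Add 11 hours and 20 minutes leg 1 → 7:00 AM UTC (Jan 19).
Add 5 hours and 3 minutes layover in Halborough → 12:03 PM UTC.
Add 14 hours and 12 minutes leg 2 → 2:15 AM UTC (Jan 20).
Add 4 hours 27 minutes layover in Kathmandu → 6:42 AM UTC.
Add 12 hours 22 minutes leg 3 → 7:04 PM UTC.
Miravel is UTC−2:00, so local arrival = 7:04 PM − 2:00 = 5:04 PM on Jan 20.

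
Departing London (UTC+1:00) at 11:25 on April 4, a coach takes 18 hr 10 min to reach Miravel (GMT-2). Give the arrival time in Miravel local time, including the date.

Miravel is 3:00 behind London.
After 18 hours 10 minutes it is 05:35 (Apr 5) in London.
Shift by the zone difference: 05:35 − 3:00 = 02:35 on Apr 5 in Miravel.

02:35 on April 5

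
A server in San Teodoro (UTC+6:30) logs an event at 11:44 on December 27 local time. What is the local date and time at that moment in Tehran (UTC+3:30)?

08:44 on December 27

Tehran is 3:00 behind San Teodoro.
Shift by the zone difference: 11:44 − 3:00 = 08:44 on Dec 27 in Tehran.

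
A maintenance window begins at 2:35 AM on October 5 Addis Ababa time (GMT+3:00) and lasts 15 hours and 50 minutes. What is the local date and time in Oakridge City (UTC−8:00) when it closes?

Convert start to UTC: 2:35 AM − 3:00 = 11:35 PM UTC on Oct 4.
Add 15 hours and 50 minutes duration → 3:25 PM UTC (Oct 5).
Oakridge City is UTC−8:00, so local end time = 3:25 PM − 8:00 = 7:25 AM on Oct 5.

7:25 AM on October 5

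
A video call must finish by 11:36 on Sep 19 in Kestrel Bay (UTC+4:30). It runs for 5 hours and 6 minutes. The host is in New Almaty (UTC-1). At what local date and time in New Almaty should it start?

01:00 on Sep 19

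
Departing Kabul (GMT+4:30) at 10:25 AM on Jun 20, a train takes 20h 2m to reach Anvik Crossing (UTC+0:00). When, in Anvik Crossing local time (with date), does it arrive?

Anvik Crossing is 4:30 behind Kabul.
After 20 hours and 2 minutes it is 6:27 AM (Jun 21) in Kabul.
Shift by the zone difference: 6:27 AM − 4:30 = 1:57 AM on Jun 21 in Anvik Crossing.

1:57 AM on June 21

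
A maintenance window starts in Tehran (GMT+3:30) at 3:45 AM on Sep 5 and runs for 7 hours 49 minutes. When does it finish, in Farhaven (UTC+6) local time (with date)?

Convert start to UTC: 3:45 AM − 3:30 = 12:15 AM UTC on Sep 5.
Add 7 hours and 49 minutes duration → 8:04 AM UTC.
Farhaven is UTC+6:00, so local end time = 8:04 AM + 6:00 = 2:04 PM on Sep 5.

2:04 PM on September 5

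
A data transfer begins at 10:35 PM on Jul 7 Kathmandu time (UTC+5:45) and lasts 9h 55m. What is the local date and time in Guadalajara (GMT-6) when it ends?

Guadalajara is 11:45 behind Kathmandu.
After 9 hours and 55 minutes it is 8:30 AM (Jul 8) in Kathmandu.
Shift by the zone difference: 8:30 AM − 11:45 = 8:45 PM on Jul 7 in Guadalajara.

8:45 PM on July 7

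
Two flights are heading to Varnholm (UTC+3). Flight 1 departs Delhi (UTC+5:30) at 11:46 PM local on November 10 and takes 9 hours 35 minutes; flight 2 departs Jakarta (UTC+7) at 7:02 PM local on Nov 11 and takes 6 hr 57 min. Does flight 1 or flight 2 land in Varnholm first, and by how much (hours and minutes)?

the first, by 15 hours 8 minutes

Flight 1 in UTC: 11:46 PM − 5:30 = 6:16 PM on Nov 10.
+9 hours 35 minutes → arrive 3:51 AM UTC on Nov 11.
Flight 2 in UTC: 7:02 PM − 7:00 = 12:02 PM on Nov 11.
+6 hours 57 minutes → arrive 6:59 PM UTC on Nov 11.
Flight 1 lands earlier by 15 hours 8 minutes.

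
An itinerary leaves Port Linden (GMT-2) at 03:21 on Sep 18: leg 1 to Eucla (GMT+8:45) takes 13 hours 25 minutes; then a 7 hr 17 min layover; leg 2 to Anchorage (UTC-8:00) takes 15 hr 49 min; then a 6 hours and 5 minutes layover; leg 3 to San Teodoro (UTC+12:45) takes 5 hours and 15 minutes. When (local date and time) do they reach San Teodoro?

17:57 on September 20

Convert departure to UTC: 03:21 + 2:00 = 05:21 UTC on Sep 18.
Add 13 hours 25 minutes leg 1 → 18:46 UTC.
Add 7 hours and 17 minutes layover in Eucla → 02:03 UTC (Sep 19).
Add 15 hours and 49 minutes leg 2 → 17:52 UTC.
Add 6 hours 5 minutes layover in Anchorage → 23:57 UTC.
Add 5 hours and 15 minutes leg 3 → 05:12 UTC (Sep 20).
San Teodoro is UTC+12:45, so local arrival = 05:12 + 12:45 = 17:57 on Sep 20.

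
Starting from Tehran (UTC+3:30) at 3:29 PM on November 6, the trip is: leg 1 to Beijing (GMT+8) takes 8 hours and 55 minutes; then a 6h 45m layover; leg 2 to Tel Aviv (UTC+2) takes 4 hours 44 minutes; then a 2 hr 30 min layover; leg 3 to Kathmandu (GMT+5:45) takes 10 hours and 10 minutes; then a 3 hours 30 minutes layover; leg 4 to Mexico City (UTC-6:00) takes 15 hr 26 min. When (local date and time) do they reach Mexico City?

9:59 AM on Nov 8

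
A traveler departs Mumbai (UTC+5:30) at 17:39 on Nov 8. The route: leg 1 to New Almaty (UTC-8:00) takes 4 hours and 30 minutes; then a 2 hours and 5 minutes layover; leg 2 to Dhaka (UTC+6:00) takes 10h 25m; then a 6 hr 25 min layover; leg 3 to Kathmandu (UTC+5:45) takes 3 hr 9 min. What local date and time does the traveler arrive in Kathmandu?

Convert departure to UTC: 17:39 − 5:30 = 12:09 UTC on Nov 8.
Add 4 hours 30 minutes leg 1 → 16:39 UTC.
Add 2 hours and 5 minutes layover in New Almaty → 18:44 UTC.
Add 10 hours 25 minutes leg 2 → 05:09 UTC (Nov 9).
Add 6 hours 25 minutes layover in Dhaka → 11:34 UTC.
Add 3 hours 9 minutes leg 3 → 14:43 UTC.
Kathmandu is UTC+5:45, so local arrival = 14:43 + 5:45 = 20:28 on Nov 9.

20:28 on November 9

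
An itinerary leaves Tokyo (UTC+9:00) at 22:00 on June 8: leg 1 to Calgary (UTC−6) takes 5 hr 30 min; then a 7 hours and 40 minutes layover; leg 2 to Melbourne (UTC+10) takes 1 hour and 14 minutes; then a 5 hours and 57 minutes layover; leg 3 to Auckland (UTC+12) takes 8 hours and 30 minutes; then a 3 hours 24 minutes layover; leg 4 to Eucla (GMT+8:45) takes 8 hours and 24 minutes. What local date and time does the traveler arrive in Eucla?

14:24 on June 10

Convert departure to UTC: 22:00 − 9:00 = 13:00 UTC on Jun 8.
Add 5 hours and 30 minutes leg 1 → 18:30 UTC.
Add 7 hours and 40 minutes layover in Calgary → 02:10 UTC (Jun 9).
Add 1 hour 14 minutes leg 2 → 03:24 UTC.
Add 5 hours and 57 minutes layover in Melbourne → 09:21 UTC.
Add 8 hours 30 minutes leg 3 → 17:51 UTC.
Add 3 hours and 24 minutes layover in Auckland → 21:15 UTC.
Add 8 hours 24 minutes leg 4 → 05:39 UTC (Jun 10).
Eucla is UTC+8:45, so local arrival = 05:39 + 8:45 = 14:24 on Jun 10.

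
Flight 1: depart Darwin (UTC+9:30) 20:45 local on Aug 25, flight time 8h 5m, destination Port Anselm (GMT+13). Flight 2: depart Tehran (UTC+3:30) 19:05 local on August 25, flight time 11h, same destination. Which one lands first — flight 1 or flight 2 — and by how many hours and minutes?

the first, by 7 hours 15 minutes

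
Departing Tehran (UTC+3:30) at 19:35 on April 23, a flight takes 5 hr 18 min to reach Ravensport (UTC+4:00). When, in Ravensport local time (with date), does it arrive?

01:23 on April 24

Ravensport is 0:30 ahead of Tehran.
After 5 hours 18 minutes it is 00:53 (Apr 24) in Tehran.
Shift by the zone difference: 00:53 + 0:30 = 01:23 on Apr 24 in Ravensport.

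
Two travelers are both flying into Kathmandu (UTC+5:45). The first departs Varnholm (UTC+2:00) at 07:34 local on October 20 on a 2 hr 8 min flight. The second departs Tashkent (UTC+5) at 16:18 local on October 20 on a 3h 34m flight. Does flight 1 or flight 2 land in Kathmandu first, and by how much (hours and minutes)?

Flight 1 in UTC: 07:34 − 2:00 = 05:34 on Oct 20.
+2 hours 8 minutes → arrive 07:42 UTC on Oct 20.
Flight 2 in UTC: 16:18 − 5:00 = 11:18 on Oct 20.
+3 hours 34 minutes → arrive 14:52 UTC on Oct 20.
Flight 1 lands earlier by 7 hours 10 minutes.

the first, by 7 hours 10 minutes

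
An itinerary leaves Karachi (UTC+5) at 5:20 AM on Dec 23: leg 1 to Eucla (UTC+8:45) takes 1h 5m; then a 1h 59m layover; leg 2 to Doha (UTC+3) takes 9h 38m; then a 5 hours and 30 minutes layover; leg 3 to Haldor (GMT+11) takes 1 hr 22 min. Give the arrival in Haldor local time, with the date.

6:54 AM on Dec 24

Convert departure to UTC: 5:20 AM − 5:00 = 12:20 AM UTC on Dec 23.
Add 1 hour and 5 minutes leg 1 → 1:25 AM UTC.
Add 1 hour and 59 minutes layover in Eucla → 3:24 AM UTC.
Add 9 hours and 38 minutes leg 2 → 1:02 PM UTC.
Add 5 hours and 30 minutes layover in Doha → 6:32 PM UTC.
Add 1 hour and 22 minutes leg 3 → 7:54 PM UTC.
Haldor is UTC+11:00, so local arrival = 7:54 PM + 11:00 = 6:54 AM on Dec 24.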